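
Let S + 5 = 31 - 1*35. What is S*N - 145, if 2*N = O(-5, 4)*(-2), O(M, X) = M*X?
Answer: -325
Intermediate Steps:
S = -9 (S = -5 + (31 - 1*35) = -5 + (31 - 35) = -5 - 4 = -9)
N = 20 (N = (-5*4*(-2))/2 = (-20*(-2))/2 = (1/2)*40 = 20)
S*N - 145 = -9*20 - 145 = -180 - 145 = -325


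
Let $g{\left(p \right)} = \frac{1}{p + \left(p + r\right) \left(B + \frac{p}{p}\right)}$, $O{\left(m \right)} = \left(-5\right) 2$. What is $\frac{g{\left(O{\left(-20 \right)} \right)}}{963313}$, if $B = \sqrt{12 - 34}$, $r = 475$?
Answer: $\frac{7}{73567102295} - \frac{93 i \sqrt{22}}{956372329835} \approx 9.5151 \cdot 10^{-11} - 4.5611 \cdot 10^{-10} i$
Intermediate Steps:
$O{\left(m \right)} = -10$
$B = i \sqrt{22}$ ($B = \sqrt{-22} = i \sqrt{22} \approx 4.6904 i$)
$g{\left(p \right)} = \frac{1}{p + \left(1 + i \sqrt{22}\right) \left(475 + p\right)}$ ($g{\left(p \right)} = \frac{1}{p + \left(p + 475\right) \left(i \sqrt{22} + \frac{p}{p}\right)} = \frac{1}{p + \left(475 + p\right) \left(i \sqrt{22} + 1\right)} = \frac{1}{p + \left(475 + p\right) \left(1 + i \sqrt{22}\right)} = \frac{1}{p + \left(1 + i \sqrt{22}\right) \left(475 + p\right)}$)
$\frac{g{\left(O{\left(-20 \right)} \right)}}{963313} = \frac{1}{\left(475 + 2 \left(-10\right) + 475 i \sqrt{22} + i \left(-10\right) \sqrt{22}\right) 963313} = \frac{1}{475 - 20 + 475 i \sqrt{22} - 10 i \sqrt{22}} \cdot \frac{1}{963313} = \frac{1}{455 + 465 i \sqrt{22}} \cdot \frac{1}{963313} = \frac{1}{963313 \left(455 + 465 i \sqrt{22}\right)}$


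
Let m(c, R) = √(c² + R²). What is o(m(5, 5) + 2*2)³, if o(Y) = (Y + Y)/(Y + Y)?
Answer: 1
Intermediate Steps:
m(c, R) = √(R² + c²)
o(Y) = 1 (o(Y) = (2*Y)/((2*Y)) = (2*Y)*(1/(2*Y)) = 1)
o(m(5, 5) + 2*2)³ = 1³ = 1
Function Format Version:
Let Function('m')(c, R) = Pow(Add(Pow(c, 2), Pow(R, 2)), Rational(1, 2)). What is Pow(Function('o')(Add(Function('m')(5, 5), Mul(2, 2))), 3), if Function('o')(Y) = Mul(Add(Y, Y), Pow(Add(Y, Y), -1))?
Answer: 1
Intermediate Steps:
Function('m')(c, R) = Pow(Add(Pow(R, 2), Pow(c, 2)), Rational(1, 2))
Function('o')(Y) = 1 (Function('o')(Y) = Mul(Mul(2, Y), Pow(Mul(2, Y), -1)) = Mul(Mul(2, Y), Mul(Rational(1, 2), Pow(Y, -1))) = 1)
Pow(Function('o')(Add(Function('m')(5, 5), Mul(2, 2))), 3) = Pow(1, 3) = 1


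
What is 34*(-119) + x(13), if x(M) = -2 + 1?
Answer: -4047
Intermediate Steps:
x(M) = -1
34*(-119) + x(13) = 34*(-119) - 1 = -4046 - 1 = -4047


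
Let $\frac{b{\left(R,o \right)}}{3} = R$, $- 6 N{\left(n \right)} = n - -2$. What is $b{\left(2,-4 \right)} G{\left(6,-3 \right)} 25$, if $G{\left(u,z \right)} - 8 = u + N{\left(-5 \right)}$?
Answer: $2175$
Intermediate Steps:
$N{\left(n \right)} = - \frac{1}{3} - \frac{n}{6}$ ($N{\left(n \right)} = - \frac{n - -2}{6} = - \frac{n + 2}{6} = - \frac{2 + n}{6} = - \frac{1}{3} - \frac{n}{6}$)
$b{\left(R,o \right)} = 3 R$
$G{\left(u,z \right)} = \frac{17}{2} + u$ ($G{\left(u,z \right)} = 8 + \left(u - - \frac{1}{2}\right) = 8 + \left(u + \left(- \frac{1}{3} + \frac{5}{6}\right)\right) = 8 + \left(u + \frac{1}{2}\right) = 8 + \left(\frac{1}{2} + u\right) = \frac{17}{2} + u$)
$b{\left(2,-4 \right)} G{\left(6,-3 \right)} 25 = 3 \cdot 2 \left(\frac{17}{2} + 6\right) 25 = 6 \cdot \frac{29}{2} \cdot 25 = 87 \cdot 25 = 2175$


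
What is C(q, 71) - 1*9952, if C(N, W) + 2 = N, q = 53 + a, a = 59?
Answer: -9842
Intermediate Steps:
q = 112 (q = 53 + 59 = 112)
C(N, W) = -2 + N
C(q, 71) - 1*9952 = (-2 + 112) - 1*9952 = 110 - 9952 = -9842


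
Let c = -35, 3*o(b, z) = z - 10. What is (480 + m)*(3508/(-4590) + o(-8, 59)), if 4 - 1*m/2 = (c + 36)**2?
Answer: 643158/85 ≈ 7566.6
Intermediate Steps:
o(b, z) = -10/3 + z/3 (o(b, z) = (z - 10)/3 = (-10 + z)/3 = -10/3 + z/3)
m = 6 (m = 8 - 2*(-35 + 36)**2 = 8 - 2*1**2 = 8 - 2*1 = 8 - 2 = 6)
(480 + m)*(3508/(-4590) + o(-8, 59)) = (480 + 6)*(3508/(-4590) + (-10/3 + (1/3)*59)) = 486*(3508*(-1/4590) + (-10/3 + 59/3)) = 486*(-1754/2295 + 49/3) = 486*(35731/2295) = 643158/85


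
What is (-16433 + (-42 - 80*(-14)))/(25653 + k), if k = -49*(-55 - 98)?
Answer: -3071/6630 ≈ -0.46320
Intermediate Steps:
k = 7497 (k = -49*(-153) = 7497)
(-16433 + (-42 - 80*(-14)))/(25653 + k) = (-16433 + (-42 - 80*(-14)))/(25653 + 7497) = (-16433 + (-42 + 1120))/33150 = (-16433 + 1078)*(1/33150) = -15355*1/33150 = -3071/6630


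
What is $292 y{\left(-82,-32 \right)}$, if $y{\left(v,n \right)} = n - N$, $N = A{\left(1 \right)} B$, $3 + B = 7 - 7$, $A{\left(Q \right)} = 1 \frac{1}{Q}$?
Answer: $-8468$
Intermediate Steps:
$A{\left(Q \right)} = \frac{1}{Q}$
$B = -3$ ($B = -3 + \left(7 - 7\right) = -3 + 0 = -3$)
$N = -3$ ($N = 1^{-1} \left(-3\right) = 1 \left(-3\right) = -3$)
$y{\left(v,n \right)} = 3 + n$ ($y{\left(v,n \right)} = n - -3 = n + 3 = 3 + n$)
$292 y{\left(-82,-32 \right)} = 292 \left(3 - 32\right) = 292 \left(-29\right) = -8468$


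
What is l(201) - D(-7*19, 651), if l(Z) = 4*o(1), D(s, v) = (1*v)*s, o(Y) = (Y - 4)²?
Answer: 86619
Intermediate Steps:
o(Y) = (-4 + Y)²
D(s, v) = s*v (D(s, v) = v*s = s*v)
l(Z) = 36 (l(Z) = 4*(-4 + 1)² = 4*(-3)² = 4*9 = 36)
l(201) - D(-7*19, 651) = 36 - (-7*19)*651 = 36 - (-133)*651 = 36 - 1*(-86583) = 36 + 86583 = 86619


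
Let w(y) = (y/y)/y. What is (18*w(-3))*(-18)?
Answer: 108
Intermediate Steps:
w(y) = 1/y
(18*w(-3))*(-18) = (18/(-3))*(-18) = (18*(-⅓))*(-18) = -6*(-18) = 108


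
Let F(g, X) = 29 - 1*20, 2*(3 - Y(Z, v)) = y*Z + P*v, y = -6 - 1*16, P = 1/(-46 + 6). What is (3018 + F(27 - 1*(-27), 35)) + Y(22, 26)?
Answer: 130893/40 ≈ 3272.3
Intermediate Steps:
P = -1/40 (P = 1/(-40) = -1/40 ≈ -0.025000)
y = -22 (y = -6 - 16 = -22)
Y(Z, v) = 3 + 11*Z + v/80 (Y(Z, v) = 3 - (-22*Z - v/40)/2 = 3 + (11*Z + v/80) = 3 + 11*Z + v/80)
F(g, X) = 9 (F(g, X) = 29 - 20 = 9)
(3018 + F(27 - 1*(-27), 35)) + Y(22, 26) = (3018 + 9) + (3 + 11*22 + (1/80)*26) = 3027 + (3 + 242 + 13/40) = 3027 + 9813/40 = 130893/40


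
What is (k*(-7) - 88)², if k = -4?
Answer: 3600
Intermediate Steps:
(k*(-7) - 88)² = (-4*(-7) - 88)² = (28 - 88)² = (-60)² = 3600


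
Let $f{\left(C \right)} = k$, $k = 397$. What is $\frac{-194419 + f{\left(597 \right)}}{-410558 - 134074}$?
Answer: $\frac{32337}{90772} \approx 0.35624$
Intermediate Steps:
$f{\left(C \right)} = 397$
$\frac{-194419 + f{\left(597 \right)}}{-410558 - 134074} = \frac{-194419 + 397}{-410558 - 134074} = - \frac{194022}{-544632} = \left(-194022\right) \left(- \frac{1}{544632}\right) = \frac{32337}{90772}$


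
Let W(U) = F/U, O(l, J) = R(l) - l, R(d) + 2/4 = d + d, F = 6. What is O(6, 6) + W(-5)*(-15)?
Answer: 47/2 ≈ 23.500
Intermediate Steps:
R(d) = -½ + 2*d (R(d) = -½ + (d + d) = -½ + 2*d)
O(l, J) = -½ + l (O(l, J) = (-½ + 2*l) - l = -½ + l)
W(U) = 6/U
O(6, 6) + W(-5)*(-15) = (-½ + 6) + (6/(-5))*(-15) = 11/2 + (6*(-⅕))*(-15) = 11/2 - 6/5*(-15) = 11/2 + 18 = 47/2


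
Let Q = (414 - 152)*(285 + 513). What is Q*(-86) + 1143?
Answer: -17979393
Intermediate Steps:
Q = 209076 (Q = 262*798 = 209076)
Q*(-86) + 1143 = 209076*(-86) + 1143 = -17980536 + 1143 = -17979393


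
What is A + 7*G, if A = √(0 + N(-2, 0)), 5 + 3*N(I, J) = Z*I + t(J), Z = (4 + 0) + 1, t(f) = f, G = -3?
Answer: -21 + I*√5 ≈ -21.0 + 2.2361*I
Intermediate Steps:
Z = 5 (Z = 4 + 1 = 5)
N(I, J) = -5/3 + J/3 + 5*I/3 (N(I, J) = -5/3 + (5*I + J)/3 = -5/3 + (J + 5*I)/3 = -5/3 + (J/3 + 5*I/3) = -5/3 + J/3 + 5*I/3)
A = I*√5 (A = √(0 + (-5/3 + (⅓)*0 + (5/3)*(-2))) = √(0 + (-5/3 + 0 - 10/3)) = √(0 - 5) = √(-5) = I*√5 ≈ 2.2361*I)
A + 7*G = I*√5 + 7*(-3) = I*√5 - 21 = -21 + I*√5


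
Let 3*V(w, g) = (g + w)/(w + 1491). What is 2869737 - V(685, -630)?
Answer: 18733643081/6528 ≈ 2.8697e+6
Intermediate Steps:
V(w, g) = (g + w)/(3*(1491 + w)) (V(w, g) = ((g + w)/(w + 1491))/3 = ((g + w)/(1491 + w))/3 = (g + w)/(3*(1491 + w)))
2869737 - V(685, -630) = 2869737 - (-630 + 685)/(3*(1491 + 685)) = 2869737 - 55/(3*2176) = 2869737 - 1*55/6528 = 2869737 - 55/6528 = 18733643081/6528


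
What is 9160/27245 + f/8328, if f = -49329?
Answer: -84512275/15126424 ≈ -5.5871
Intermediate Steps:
9160/27245 + f/8328 = 9160/27245 - 49329/8328 = 9160*(1/27245) - 49329*1/8328 = 1832/5449 - 16443/2776 = -84512275/15126424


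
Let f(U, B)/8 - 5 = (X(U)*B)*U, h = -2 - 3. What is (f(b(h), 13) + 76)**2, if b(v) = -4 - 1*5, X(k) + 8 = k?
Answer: 256896784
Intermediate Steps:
h = -5
X(k) = -8 + k
b(v) = -9 (b(v) = -4 - 5 = -9)
f(U, B) = 40 + 8*B*U*(-8 + U) (f(U, B) = 40 + 8*(((-8 + U)*B)*U) = 40 + 8*((B*(-8 + U))*U) = 40 + 8*(B*U*(-8 + U)) = 40 + 8*B*U*(-8 + U))
(f(b(h), 13) + 76)**2 = ((40 + 8*13*(-9)*(-8 - 9)) + 76)**2 = ((40 + 8*13*(-9)*(-17)) + 76)**2 = ((40 + 15912) + 76)**2 = (15952 + 76)**2 = 16028**2 = 256896784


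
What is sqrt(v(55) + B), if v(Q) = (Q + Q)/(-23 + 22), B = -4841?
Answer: I*sqrt(4951) ≈ 70.363*I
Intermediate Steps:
v(Q) = -2*Q (v(Q) = (2*Q)/(-1) = (2*Q)*(-1) = -2*Q)
sqrt(v(55) + B) = sqrt(-2*55 - 4841) = sqrt(-110 - 4841) = sqrt(-4951) = I*sqrt(4951)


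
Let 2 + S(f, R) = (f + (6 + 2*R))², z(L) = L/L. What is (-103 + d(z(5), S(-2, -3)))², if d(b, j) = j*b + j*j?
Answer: 9409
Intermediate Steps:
z(L) = 1
S(f, R) = -2 + (6 + f + 2*R)² (S(f, R) = -2 + (f + (6 + 2*R))² = -2 + (6 + f + 2*R)²)
d(b, j) = j² + b*j (d(b, j) = b*j + j² = j² + b*j)
(-103 + d(z(5), S(-2, -3)))² = (-103 + (-2 + (6 - 2 + 2*(-3))²)*(1 + (-2 + (6 - 2 + 2*(-3))²)))² = (-103 + (-2 + (6 - 2 - 6)²)*(1 + (-2 + (6 - 2 - 6)²)))² = (-103 + (-2 + (-2)²)*(1 + (-2 + (-2)²)))² = (-103 + (-2 + 4)*(1 + (-2 + 4)))² = (-103 + 2*(1 + 2))² = (-103 + 2*3)² = (-103 + 6)² = (-97)² = 9409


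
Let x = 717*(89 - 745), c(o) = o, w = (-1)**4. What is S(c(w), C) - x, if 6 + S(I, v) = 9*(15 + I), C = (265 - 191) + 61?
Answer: 470490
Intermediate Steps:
w = 1
C = 135 (C = 74 + 61 = 135)
x = -470352 (x = 717*(-656) = -470352)
S(I, v) = 129 + 9*I (S(I, v) = -6 + 9*(15 + I) = -6 + (135 + 9*I) = 129 + 9*I)
S(c(w), C) - x = (129 + 9*1) - 1*(-470352) = (129 + 9) + 470352 = 138 + 470352 = 470490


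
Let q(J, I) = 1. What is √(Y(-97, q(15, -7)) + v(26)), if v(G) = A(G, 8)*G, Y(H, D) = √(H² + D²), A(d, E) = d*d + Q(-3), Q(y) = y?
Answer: √(17498 + √9410) ≈ 132.65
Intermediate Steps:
A(d, E) = -3 + d² (A(d, E) = d*d - 3 = d² - 3 = -3 + d²)
Y(H, D) = √(D² + H²)
v(G) = G*(-3 + G²) (v(G) = (-3 + G²)*G = G*(-3 + G²))
√(Y(-97, q(15, -7)) + v(26)) = √(√(1² + (-97)²) + 26*(-3 + 26²)) = √(√(1 + 9409) + 26*(-3 + 676)) = √(√9410 + 26*673) = √(√9410 + 17498) = √(17498 + √9410)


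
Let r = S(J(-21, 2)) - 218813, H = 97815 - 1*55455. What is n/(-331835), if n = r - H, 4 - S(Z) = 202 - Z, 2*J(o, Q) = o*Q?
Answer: 261392/331835 ≈ 0.78772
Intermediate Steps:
J(o, Q) = Q*o/2 (J(o, Q) = (o*Q)/2 = (Q*o)/2 = Q*o/2)
S(Z) = -198 + Z (S(Z) = 4 - (202 - Z) = 4 + (-202 + Z) = -198 + Z)
H = 42360 (H = 97815 - 55455 = 42360)
r = -219032 (r = (-198 + (1/2)*2*(-21)) - 218813 = (-198 - 21) - 218813 = -219 - 218813 = -219032)
n = -261392 (n = -219032 - 1*42360 = -219032 - 42360 = -261392)
n/(-331835) = -261392/(-331835) = -261392*(-1/331835) = 261392/331835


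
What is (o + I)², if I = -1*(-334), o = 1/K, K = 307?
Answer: 10514246521/94249 ≈ 1.1156e+5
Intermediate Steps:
o = 1/307 ≈ 0.0032573
I = 334
(o + I)² = (1/307 + 334)² = (102539/307)² = 10514246521/94249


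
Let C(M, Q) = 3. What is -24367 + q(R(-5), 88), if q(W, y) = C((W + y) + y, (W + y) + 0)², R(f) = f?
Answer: -24358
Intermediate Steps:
q(W, y) = 9 (q(W, y) = 3² = 9)
-24367 + q(R(-5), 88) = -24367 + 9 = -24358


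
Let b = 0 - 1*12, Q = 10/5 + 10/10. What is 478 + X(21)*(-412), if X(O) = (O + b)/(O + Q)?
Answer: 647/2 ≈ 323.50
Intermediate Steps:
Q = 3 (Q = 10*(1/5) + 10*(1/10) = 2 + 1 = 3)
b = -12 (b = 0 - 12 = -12)
X(O) = (-12 + O)/(3 + O) (X(O) = (O - 12)/(O + 3) = (-12 + O)/(3 + O))
478 + X(21)*(-412) = 478 + ((-12 + 21)/(3 + 21))*(-412) = 478 + (9/24)*(-412) = 478 + ((1/24)*9)*(-412) = 478 + (3/8)*(-412) = 478 - 309/2 = 647/2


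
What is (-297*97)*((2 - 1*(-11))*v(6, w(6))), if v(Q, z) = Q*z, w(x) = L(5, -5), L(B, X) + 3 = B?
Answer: -4494204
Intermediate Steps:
L(B, X) = -3 + B
w(x) = 2 (w(x) = -3 + 5 = 2)
(-297*97)*((2 - 1*(-11))*v(6, w(6))) = (-297*97)*((2 - 1*(-11))*(6*2)) = -28809*(2 + 11)*12 = -374517*12 = -28809*156 = -4494204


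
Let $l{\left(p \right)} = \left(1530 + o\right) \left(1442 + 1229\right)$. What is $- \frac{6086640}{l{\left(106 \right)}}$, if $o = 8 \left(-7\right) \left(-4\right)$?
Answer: $- \frac{3043320}{2342467} \approx -1.2992$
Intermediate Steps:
$o = 224$ ($o = \left(-56\right) \left(-4\right) = 224$)
$l{\left(p \right)} = 4684934$ ($l{\left(p \right)} = \left(1530 + 224\right) \left(1442 + 1229\right) = 1754 \cdot 2671 = 4684934$)
$- \frac{6086640}{l{\left(106 \right)}} = - \frac{6086640}{4684934} = \left(-6086640\right) \frac{1}{4684934} = - \frac{3043320}{2342467}$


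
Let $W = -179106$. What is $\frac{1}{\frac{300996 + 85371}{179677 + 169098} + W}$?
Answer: $- \frac{348775}{62467308783} \approx -5.5833 \cdot 10^{-6}$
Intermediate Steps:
$\frac{1}{\frac{300996 + 85371}{179677 + 169098} + W} = \frac{1}{\frac{300996 + 85371}{179677 + 169098} - 179106} = \frac{1}{\frac{386367}{348775} - 179106} = \frac{1}{- \frac{62467308783}{348775}} = - \frac{348775}{62467308783}$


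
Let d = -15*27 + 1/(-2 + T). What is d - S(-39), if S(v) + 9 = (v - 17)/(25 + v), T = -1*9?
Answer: -4401/11 ≈ -400.09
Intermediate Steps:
T = -9
d = -4456/11 (d = -15*27 + 1/(-2 - 9) = -405 + 1/(-11) = -405 - 1/11 = -4456/11 ≈ -405.09)
S(v) = -9 + (-17 + v)/(25 + v) (S(v) = -9 + (v - 17)/(25 + v) = -9 + (-17 + v)/(25 + v))
d - S(-39) = -4456/11 - 2*(-121 - 4*(-39))/(25 - 39) = -4456/11 - 2*(-121 + 156)/(-14) = -4456/11 - 2*(-1)*35/14 = -4456/11 - 1*(-5) = -4456/11 + 5 = -4401/11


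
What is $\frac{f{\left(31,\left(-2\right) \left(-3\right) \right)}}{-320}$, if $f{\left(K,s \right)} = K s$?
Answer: $- \frac{93}{160} \approx -0.58125$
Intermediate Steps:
$\frac{f{\left(31,\left(-2\right) \left(-3\right) \right)}}{-320} = \frac{31 \left(\left(-2\right) \left(-3\right)\right)}{-320} = 31 \cdot 6 \left(- \frac{1}{320}\right) = 186 \left(- \frac{1}{320}\right) = - \frac{93}{160}$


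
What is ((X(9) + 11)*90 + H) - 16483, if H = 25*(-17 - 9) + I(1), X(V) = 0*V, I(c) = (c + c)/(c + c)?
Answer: -16142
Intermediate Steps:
I(c) = 1 (I(c) = (2*c)/((2*c)) = (2*c)*(1/(2*c)) = 1)
X(V) = 0
H = -649 (H = 25*(-17 - 9) + 1 = 25*(-26) + 1 = -650 + 1 = -649)
((X(9) + 11)*90 + H) - 16483 = ((0 + 11)*90 - 649) - 16483 = (11*90 - 649) - 16483 = (990 - 649) - 16483 = 341 - 16483 = -16142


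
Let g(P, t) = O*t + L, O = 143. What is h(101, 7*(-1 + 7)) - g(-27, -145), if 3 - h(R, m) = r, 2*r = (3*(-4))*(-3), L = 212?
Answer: 20508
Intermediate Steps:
g(P, t) = 212 + 143*t (g(P, t) = 143*t + 212 = 212 + 143*t)
r = 18 (r = ((3*(-4))*(-3))/2 = (-12*(-3))/2 = (1/2)*36 = 18)
h(R, m) = -15 (h(R, m) = 3 - 1*18 = 3 - 18 = -15)
h(101, 7*(-1 + 7)) - g(-27, -145) = -15 - (212 + 143*(-145)) = -15 - (212 - 20735) = -15 - 1*(-20523) = -15 + 20523 = 20508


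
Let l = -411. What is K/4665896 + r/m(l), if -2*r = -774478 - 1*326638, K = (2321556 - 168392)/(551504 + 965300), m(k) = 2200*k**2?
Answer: 121788644422132471/82190356829714489400 ≈ 0.0014818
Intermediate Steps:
K = 538291/379201 (K = 2153164/1516804 = 2153164*(1/1516804) = 538291/379201 ≈ 1.4195)
r = 550558 (r = -(-774478 - 1*326638)/2 = -(-774478 - 326638)/2 = -1/2*(-1101116) = 550558)
K/4665896 + r/m(l) = (538291/379201)/4665896 + 550558/((2200*(-411)**2)) = (538291/379201)*(1/4665896) + 550558/((2200*168921)) = 538291/1769312429096 + 550558/371626200 = 538291/1769312429096 + 550558*(1/371626200) = 538291/1769312429096 + 275279/185813100 = 121788644422132471/82190356829714489400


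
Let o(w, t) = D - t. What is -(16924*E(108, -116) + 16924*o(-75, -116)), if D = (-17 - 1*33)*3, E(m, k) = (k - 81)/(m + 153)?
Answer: 153517604/261 ≈ 5.8819e+5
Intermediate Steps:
E(m, k) = (-81 + k)/(153 + m)
D = -150 (D = (-17 - 33)*3 = -50*3 = -150)
o(w, t) = -150 - t
-(16924*E(108, -116) + 16924*o(-75, -116)) = -(-2538600 + 1963184 + 16924*(-81 - 116)/(153 + 108)) = -16924/(1/(-197/261 + (-150 + 116))) = -16924/(1/((1/261)*(-197) - 34)) = -16924/(1/(-197/261 - 34)) = -16924/(1/(-9071/261)) = -16924/(-261/9071) = -16924*(-9071/261) = 153517604/261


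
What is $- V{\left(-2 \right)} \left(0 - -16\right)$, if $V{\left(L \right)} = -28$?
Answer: $448$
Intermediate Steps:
$- V{\left(-2 \right)} \left(0 - -16\right) = \left(-1\right) \left(-28\right) \left(0 - -16\right) = 28 \left(0 + 16\right) = 28 \cdot 16 = 448$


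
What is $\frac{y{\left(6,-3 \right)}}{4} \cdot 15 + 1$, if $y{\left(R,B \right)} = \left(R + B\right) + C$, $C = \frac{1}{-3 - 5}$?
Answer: $\frac{377}{32} \approx 11.781$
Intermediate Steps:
$C = - \frac{1}{8}$ ($C = \frac{1}{-8} = - \frac{1}{8} \approx -0.125$)
$y{\left(R,B \right)} = - \frac{1}{8} + B + R$ ($y{\left(R,B \right)} = \left(R + B\right) - \frac{1}{8} = \left(B + R\right) - \frac{1}{8} = - \frac{1}{8} + B + R$)
$\frac{y{\left(6,-3 \right)}}{4} \cdot 15 + 1 = \frac{- \frac{1}{8} - 3 + 6}{4} \cdot 15 + 1 = \frac{23}{8} \cdot \frac{1}{4} \cdot 15 + 1 = \frac{23}{32} \cdot 15 + 1 = \frac{345}{32} + 1 = \frac{377}{32}$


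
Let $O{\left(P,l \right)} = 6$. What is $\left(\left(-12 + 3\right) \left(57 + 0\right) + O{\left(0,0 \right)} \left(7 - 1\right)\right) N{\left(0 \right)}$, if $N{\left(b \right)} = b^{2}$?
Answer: $0$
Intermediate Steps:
$\left(\left(-12 + 3\right) \left(57 + 0\right) + O{\left(0,0 \right)} \left(7 - 1\right)\right) N{\left(0 \right)} = \left(\left(-12 + 3\right) \left(57 + 0\right) + 6 \left(7 - 1\right)\right) 0^{2} = \left(\left(-9\right) 57 + 6 \cdot 6\right) 0 = \left(-513 + 36\right) 0 = \left(-477\right) 0 = 0$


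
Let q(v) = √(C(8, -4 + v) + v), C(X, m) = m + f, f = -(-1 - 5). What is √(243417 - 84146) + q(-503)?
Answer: √159271 + 2*I*√251 ≈ 399.09 + 31.686*I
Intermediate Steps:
f = 6 (f = -1*(-6) = 6)
C(X, m) = 6 + m (C(X, m) = m + 6 = 6 + m)
q(v) = √(2 + 2*v) (q(v) = √((6 + (-4 + v)) + v) = √((2 + v) + v) = √(2 + 2*v))
√(243417 - 84146) + q(-503) = √(243417 - 84146) + √(2 + 2*(-503)) = √159271 + √(2 - 1006) = √159271 + √(-1004) = √159271 + 2*I*√251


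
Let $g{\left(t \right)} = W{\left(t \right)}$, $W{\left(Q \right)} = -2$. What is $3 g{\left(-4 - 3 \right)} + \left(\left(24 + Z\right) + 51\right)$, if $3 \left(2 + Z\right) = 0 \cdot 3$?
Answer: $67$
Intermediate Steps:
$g{\left(t \right)} = -2$
$Z = -2$ ($Z = -2 + \frac{0 \cdot 3}{3} = -2 + \frac{1}{3} \cdot 0 = -2 + 0 = -2$)
$3 g{\left(-4 - 3 \right)} + \left(\left(24 + Z\right) + 51\right) = 3 \left(-2\right) + \left(\left(24 - 2\right) + 51\right) = -6 + \left(22 + 51\right) = -6 + 73 = 67$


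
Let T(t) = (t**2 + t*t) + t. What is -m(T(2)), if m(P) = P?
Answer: -10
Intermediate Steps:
T(t) = t + 2*t**2 (T(t) = (t**2 + t**2) + t = 2*t**2 + t = t + 2*t**2)
-m(T(2)) = -2*(1 + 2*2) = -2*(1 + 4) = -2*5 = -1*10 = -10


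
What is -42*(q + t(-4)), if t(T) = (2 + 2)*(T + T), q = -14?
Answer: 1932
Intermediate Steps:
t(T) = 8*T (t(T) = 4*(2*T) = 8*T)
-42*(q + t(-4)) = -42*(-14 + 8*(-4)) = -42*(-14 - 32) = -42*(-46) = 1932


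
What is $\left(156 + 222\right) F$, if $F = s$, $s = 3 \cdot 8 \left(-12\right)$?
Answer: $-108864$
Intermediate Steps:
$s = -288$ ($s = 24 \left(-12\right) = -288$)
$F = -288$
$\left(156 + 222\right) F = \left(156 + 222\right) \left(-288\right) = 378 \left(-288\right) = -108864$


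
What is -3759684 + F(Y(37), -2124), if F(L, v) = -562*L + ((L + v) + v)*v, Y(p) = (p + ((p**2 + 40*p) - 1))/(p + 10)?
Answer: 239615086/47 ≈ 5.0982e+6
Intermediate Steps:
Y(p) = (-1 + p**2 + 41*p)/(10 + p) (Y(p) = (p + (-1 + p**2 + 40*p))/(10 + p) = (-1 + p**2 + 41*p)/(10 + p))
F(L, v) = -562*L + v*(L + 2*v) (F(L, v) = -562*L + (L + 2*v)*v = -562*L + v*(L + 2*v))
-3759684 + F(Y(37), -2124) = -3759684 + (-562*(-1 + 37**2 + 41*37)/(10 + 37) + 2*(-2124)**2 + ((-1 + 37**2 + 41*37)/(10 + 37))*(-2124)) = -3759684 + (-562*(-1 + 1369 + 1517)/47 + 2*4511376 + ((-1 + 1369 + 1517)/47)*(-2124)) = -3759684 + (-562*2885/47 + 9022752 + ((1/47)*2885)*(-2124)) = -3759684 + (-562*2885/47 + 9022752 + (2885/47)*(-2124)) = -3759684 + (-1621370/47 + 9022752 - 6127740/47) = -3759684 + 416320234/47 = 239615086/47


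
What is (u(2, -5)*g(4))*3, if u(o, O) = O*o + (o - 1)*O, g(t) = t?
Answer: -180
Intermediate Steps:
u(o, O) = O*o + O*(-1 + o) (u(o, O) = O*o + (-1 + o)*O = O*o + O*(-1 + o))
(u(2, -5)*g(4))*3 = (-5*(-1 + 2*2)*4)*3 = (-5*(-1 + 4)*4)*3 = (-5*3*4)*3 = -15*4*3 = -60*3 = -180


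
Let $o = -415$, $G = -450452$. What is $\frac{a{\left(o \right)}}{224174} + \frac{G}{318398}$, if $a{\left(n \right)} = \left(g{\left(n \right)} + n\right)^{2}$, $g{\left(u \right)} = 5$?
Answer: $- \frac{11864230712}{17844138313} \approx -0.66488$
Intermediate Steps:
$a{\left(n \right)} = \left(5 + n\right)^{2}$
$\frac{a{\left(o \right)}}{224174} + \frac{G}{318398} = \frac{\left(5 - 415\right)^{2}}{224174} - \frac{450452}{318398} = \left(-410\right)^{2} \cdot \frac{1}{224174} - \frac{225226}{159199} = 168100 \cdot \frac{1}{224174} - \frac{225226}{159199} = \frac{84050}{112087} - \frac{225226}{159199} = - \frac{11864230712}{17844138313}$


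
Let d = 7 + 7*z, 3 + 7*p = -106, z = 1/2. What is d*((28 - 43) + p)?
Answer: -321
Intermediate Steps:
z = ½ ≈ 0.50000
p = -109/7 (p = -3/7 + (⅐)*(-106) = -3/7 - 106/7 = -109/7 ≈ -15.571)
d = 21/2 (d = 7 + 7*(½) = 7 + 7/2 = 21/2 ≈ 10.500)
d*((28 - 43) + p) = 21*((28 - 43) - 109/7)/2 = 21*(-15 - 109/7)/2 = (21/2)*(-214/7) = -321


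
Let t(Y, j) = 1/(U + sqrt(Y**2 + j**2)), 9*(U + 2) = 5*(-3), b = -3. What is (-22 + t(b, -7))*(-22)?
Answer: 193358/401 - 198*sqrt(58)/401 ≈ 478.43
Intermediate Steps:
U = -11/3 (U = -2 + (5*(-3))/9 = -2 + (1/9)*(-15) = -2 - 5/3 = -11/3 ≈ -3.6667)
t(Y, j) = 1/(-11/3 + sqrt(Y**2 + j**2))
(-22 + t(b, -7))*(-22) = (-22 + 3/(-11 + 3*sqrt((-3)**2 + (-7)**2)))*(-22) = (-22 + 3/(-11 + 3*sqrt(9 + 49)))*(-22) = (-22 + 3/(-11 + 3*sqrt(58)))*(-22) = 484 - 66/(-11 + 3*sqrt(58))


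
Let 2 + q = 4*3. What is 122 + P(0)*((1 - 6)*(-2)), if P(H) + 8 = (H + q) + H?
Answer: 142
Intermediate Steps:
q = 10 (q = -2 + 4*3 = -2 + 12 = 10)
P(H) = 2 + 2*H (P(H) = -8 + ((H + 10) + H) = -8 + ((10 + H) + H) = -8 + (10 + 2*H) = 2 + 2*H)
122 + P(0)*((1 - 6)*(-2)) = 122 + (2 + 2*0)*((1 - 6)*(-2)) = 122 + (2 + 0)*(-5*(-2)) = 122 + 2*10 = 122 + 20 = 142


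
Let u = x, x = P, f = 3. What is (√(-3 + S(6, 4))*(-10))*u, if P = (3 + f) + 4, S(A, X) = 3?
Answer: 0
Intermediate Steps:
P = 10 (P = (3 + 3) + 4 = 6 + 4 = 10)
x = 10
u = 10
(√(-3 + S(6, 4))*(-10))*u = (√(-3 + 3)*(-10))*10 = (√0*(-10))*10 = (0*(-10))*10 = 0*10 = 0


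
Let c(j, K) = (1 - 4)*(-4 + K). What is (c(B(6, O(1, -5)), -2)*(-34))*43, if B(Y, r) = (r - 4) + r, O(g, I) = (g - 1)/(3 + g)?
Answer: -26316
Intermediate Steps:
O(g, I) = (-1 + g)/(3 + g)
B(Y, r) = -4 + 2*r (B(Y, r) = (-4 + r) + r = -4 + 2*r)
c(j, K) = 12 - 3*K (c(j, K) = -3*(-4 + K) = 12 - 3*K)
(c(B(6, O(1, -5)), -2)*(-34))*43 = ((12 - 3*(-2))*(-34))*43 = ((12 + 6)*(-34))*43 = (18*(-34))*43 = -612*43 = -26316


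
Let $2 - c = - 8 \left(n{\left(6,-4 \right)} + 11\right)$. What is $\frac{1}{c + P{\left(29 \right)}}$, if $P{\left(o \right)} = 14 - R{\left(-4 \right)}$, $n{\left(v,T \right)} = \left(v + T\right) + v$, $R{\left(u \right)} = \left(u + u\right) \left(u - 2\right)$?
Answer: $\frac{1}{120} \approx 0.0083333$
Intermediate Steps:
$R{\left(u \right)} = 2 u \left(-2 + u\right)$
$n{\left(v,T \right)} = T + 2 v$ ($n{\left(v,T \right)} = \left(T + v\right) + v = T + 2 v$)
$P{\left(o \right)} = -34$ ($P{\left(o \right)} = 14 - 2 \left(-4\right) \left(-2 - 4\right) = 14 - 2 \left(-4\right) \left(-6\right) = 14 - 48 = -34$)
$c = 154$ ($c = 2 - - 8 \left(\left(-4 + 2 \cdot 6\right) + 11\right) = 2 - - 8 \left(\left(-4 + 12\right) + 11\right) = 2 - - 8 \left(8 + 11\right) = 2 - \left(-8\right) 19 = 2 - -152 = 2 + 152 = 154$)
$\frac{1}{c + P{\left(29 \right)}} = \frac{1}{154 - 34} = \frac{1}{120}$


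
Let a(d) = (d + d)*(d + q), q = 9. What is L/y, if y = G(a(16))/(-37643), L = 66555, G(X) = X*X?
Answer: -501065973/128000 ≈ -3914.6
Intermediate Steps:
a(d) = 2*d*(9 + d) (a(d) = (d + d)*(d + 9) = (2*d)*(9 + d) = 2*d*(9 + d))
G(X) = X²
y = -640000/37643 (y = (2*16*(9 + 16))²/(-37643) = (2*16*25)²*(-1/37643) = 800²*(-1/37643) = 640000*(-1/37643) = -640000/37643 ≈ -17.002)
L/y = 66555/(-640000/37643) = 66555*(-37643/640000) = -501065973/128000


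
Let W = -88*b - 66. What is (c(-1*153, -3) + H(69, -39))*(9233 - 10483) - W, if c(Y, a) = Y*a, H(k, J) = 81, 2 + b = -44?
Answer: -678982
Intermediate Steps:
b = -46 (b = -2 - 44 = -46)
W = 3982 (W = -88*(-46) - 66 = 4048 - 66 = 3982)
(c(-1*153, -3) + H(69, -39))*(9233 - 10483) - W = (-1*153*(-3) + 81)*(9233 - 10483) - 1*3982 = (-153*(-3) + 81)*(-1250) - 3982 = (459 + 81)*(-1250) - 3982 = 540*(-1250) - 3982 = -675000 - 3982 = -678982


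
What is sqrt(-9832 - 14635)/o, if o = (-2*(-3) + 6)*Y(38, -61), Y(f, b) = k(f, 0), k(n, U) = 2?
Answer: I*sqrt(24467)/24 ≈ 6.5175*I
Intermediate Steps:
Y(f, b) = 2
o = 24 (o = (-2*(-3) + 6)*2 = (6 + 6)*2 = 12*2 = 24)
sqrt(-9832 - 14635)/o = sqrt(-9832 - 14635)/24 = sqrt(-24467)*(1/24) = (I*sqrt(24467))*(1/24) = I*sqrt(24467)/24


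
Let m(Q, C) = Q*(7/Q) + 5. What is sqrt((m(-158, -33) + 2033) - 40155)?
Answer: I*sqrt(38110) ≈ 195.22*I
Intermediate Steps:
m(Q, C) = 12 (m(Q, C) = 7 + 5 = 12)
sqrt((m(-158, -33) + 2033) - 40155) = sqrt((12 + 2033) - 40155) = sqrt(2045 - 40155) = sqrt(-38110) = I*sqrt(38110)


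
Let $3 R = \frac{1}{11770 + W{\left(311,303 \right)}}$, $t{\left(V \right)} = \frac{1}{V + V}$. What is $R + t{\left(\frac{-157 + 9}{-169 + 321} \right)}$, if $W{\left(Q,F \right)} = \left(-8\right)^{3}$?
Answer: $- \frac{641669}{1249638} \approx -0.51348$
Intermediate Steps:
$W{\left(Q,F \right)} = -512$
$t{\left(V \right)} = \frac{1}{2 V}$
$R = \frac{1}{33774}$ ($R = \frac{1}{3 \left(11770 - 512\right)} = \frac{1}{3 \cdot 11258} = \frac{1}{3} \cdot \frac{1}{11258} = \frac{1}{33774} \approx 2.9609 \cdot 10^{-5}$)
$R + t{\left(\frac{-157 + 9}{-169 + 321} \right)} = \frac{1}{33774} + \frac{1}{2 \frac{-157 + 9}{-169 + 321}} = \frac{1}{33774} + \frac{1}{2 \left(- \frac{148}{152}\right)} = \frac{1}{33774} + \frac{1}{2 \left(\left(-148\right) \frac{1}{152}\right)} = \frac{1}{33774} + \frac{1}{2 \left(- \frac{37}{38}\right)} = \frac{1}{33774} + \frac{1}{2} \left(- \frac{38}{37}\right) = \frac{1}{33774} - \frac{19}{37} = - \frac{641669}{1249638}$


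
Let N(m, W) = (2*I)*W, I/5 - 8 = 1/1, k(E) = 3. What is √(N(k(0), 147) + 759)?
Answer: √13989 ≈ 118.28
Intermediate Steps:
I = 45 (I = 40 + 5/1 = 40 + 5*1 = 40 + 5 = 45)
N(m, W) = 90*W (N(m, W) = (2*45)*W = 90*W)
√(N(k(0), 147) + 759) = √(90*147 + 759) = √(13230 + 759) = √13989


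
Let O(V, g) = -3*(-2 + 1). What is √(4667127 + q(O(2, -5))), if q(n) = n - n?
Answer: √4667127 ≈ 2160.4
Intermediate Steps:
O(V, g) = 3 (O(V, g) = -3*(-1) = 3)
q(n) = 0
√(4667127 + q(O(2, -5))) = √(4667127 + 0) = √4667127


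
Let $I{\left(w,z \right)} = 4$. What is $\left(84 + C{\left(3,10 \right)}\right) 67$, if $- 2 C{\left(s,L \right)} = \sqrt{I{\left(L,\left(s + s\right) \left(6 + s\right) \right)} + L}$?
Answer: $5628 - \frac{67 \sqrt{14}}{2} \approx 5502.7$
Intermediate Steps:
$C{\left(s,L \right)} = - \frac{\sqrt{4 + L}}{2}$
$\left(84 + C{\left(3,10 \right)}\right) 67 = \left(84 - \frac{\sqrt{4 + 10}}{2}\right) 67 = \left(84 - \frac{\sqrt{14}}{2}\right) 67 = 5628 - \frac{67 \sqrt{14}}{2}$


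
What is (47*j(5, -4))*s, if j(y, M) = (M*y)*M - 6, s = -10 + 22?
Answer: 41736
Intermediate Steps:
s = 12
j(y, M) = -6 + y*M**2 (j(y, M) = y*M**2 - 6 = -6 + y*M**2)
(47*j(5, -4))*s = (47*(-6 + 5*(-4)**2))*12 = (47*(-6 + 5*16))*12 = (47*(-6 + 80))*12 = (47*74)*12 = 3478*12 = 41736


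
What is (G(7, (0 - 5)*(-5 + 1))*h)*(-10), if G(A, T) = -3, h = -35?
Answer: -1050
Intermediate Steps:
(G(7, (0 - 5)*(-5 + 1))*h)*(-10) = -3*(-35)*(-10) = 105*(-10) = -1050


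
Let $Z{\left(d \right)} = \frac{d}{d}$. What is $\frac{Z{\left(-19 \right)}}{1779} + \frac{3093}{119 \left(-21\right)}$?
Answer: $- \frac{1833316}{1481907} \approx -1.2371$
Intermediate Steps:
$Z{\left(d \right)} = 1$
$\frac{Z{\left(-19 \right)}}{1779} + \frac{3093}{119 \left(-21\right)} = 1 \cdot \frac{1}{1779} + \frac{3093}{119 \left(-21\right)} = 1 \cdot \frac{1}{1779} + \frac{3093}{-2499} = \frac{1}{1779} + 3093 \left(- \frac{1}{2499}\right) = \frac{1}{1779} - \frac{1031}{833} = - \frac{1833316}{1481907}$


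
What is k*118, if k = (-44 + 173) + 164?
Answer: 34574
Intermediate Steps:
k = 293 (k = 129 + 164 = 293)
k*118 = 293*118 = 34574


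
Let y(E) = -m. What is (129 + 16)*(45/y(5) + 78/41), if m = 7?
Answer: -188355/287 ≈ -656.29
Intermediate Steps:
y(E) = -7 (y(E) = -1*7 = -7)
(129 + 16)*(45/y(5) + 78/41) = (129 + 16)*(45/(-7) + 78/41) = 145*(45*(-1/7) + 78*(1/41)) = 145*(-45/7 + 78/41) = 145*(-1299/287) = -188355/287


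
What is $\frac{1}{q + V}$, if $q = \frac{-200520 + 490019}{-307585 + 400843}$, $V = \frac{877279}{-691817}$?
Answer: $\frac{64517469786}{118467044701} \approx 0.5446$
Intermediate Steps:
$V = - \frac{877279}{691817}$ ($V = 877279 \left(- \frac{1}{691817}\right) = - \frac{877279}{691817} \approx -1.2681$)
$q = \frac{289499}{93258} \approx 3.1043$
$\frac{1}{q + V} = \frac{1}{\frac{289499}{93258} - \frac{877279}{691817}} = \frac{1}{\frac{118467044701}{64517469786}} = \frac{64517469786}{118467044701}$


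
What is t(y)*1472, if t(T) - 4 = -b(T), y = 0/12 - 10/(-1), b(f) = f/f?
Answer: 4416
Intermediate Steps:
b(f) = 1
y = 10 (y = 0*(1/12) - 10*(-1) = 0 + 10 = 10)
t(T) = 3 (t(T) = 4 - 1*1 = 4 - 1 = 3)
t(y)*1472 = 3*1472 = 4416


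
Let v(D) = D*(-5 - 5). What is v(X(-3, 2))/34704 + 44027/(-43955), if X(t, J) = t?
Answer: -254432393/254235720 ≈ -1.0008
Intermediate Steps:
v(D) = -10*D (v(D) = D*(-10) = -10*D)
v(X(-3, 2))/34704 + 44027/(-43955) = -10*(-3)/34704 + 44027/(-43955) = 30*(1/34704) + 44027*(-1/43955) = 5/5784 - 44027/43955 = -254432393/254235720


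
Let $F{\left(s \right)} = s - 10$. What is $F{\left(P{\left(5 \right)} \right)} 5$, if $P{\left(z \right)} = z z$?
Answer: $75$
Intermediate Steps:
$P{\left(z \right)} = z^{2}$
$F{\left(s \right)} = -10 + s$
$F{\left(P{\left(5 \right)} \right)} 5 = \left(-10 + 5^{2}\right) 5 = \left(-10 + 25\right) 5 = 15 \cdot 5 = 75$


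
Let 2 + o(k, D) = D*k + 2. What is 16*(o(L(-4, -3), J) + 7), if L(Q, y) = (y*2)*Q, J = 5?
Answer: 2032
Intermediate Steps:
L(Q, y) = 2*Q*y (L(Q, y) = (2*y)*Q = 2*Q*y)
o(k, D) = D*k (o(k, D) = -2 + (D*k + 2) = -2 + (2 + D*k) = D*k)
16*(o(L(-4, -3), J) + 7) = 16*(5*(2*(-4)*(-3)) + 7) = 16*(5*24 + 7) = 16*(120 + 7) = 16*127 = 2032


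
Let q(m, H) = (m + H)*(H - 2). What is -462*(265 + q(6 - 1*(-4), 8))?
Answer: -172326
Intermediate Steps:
q(m, H) = (-2 + H)*(H + m) (q(m, H) = (H + m)*(-2 + H) = (-2 + H)*(H + m))
-462*(265 + q(6 - 1*(-4), 8)) = -462*(265 + (8² - 2*8 - 2*(6 - 1*(-4)) + 8*(6 - 1*(-4)))) = -462*(265 + (64 - 16 - 2*(6 + 4) + 8*(6 + 4))) = -462*(265 + (64 - 16 - 2*10 + 8*10)) = -462*(265 + (64 - 16 - 20 + 80)) = -462*(265 + 108) = -462*373 = -172326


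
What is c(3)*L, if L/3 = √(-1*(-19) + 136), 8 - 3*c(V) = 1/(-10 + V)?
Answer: 57*√155/7 ≈ 101.38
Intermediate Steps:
c(V) = 8/3 - 1/(3*(-10 + V))
L = 3*√155 (L = 3*√(-1*(-19) + 136) = 3*√(19 + 136) = 3*√155 ≈ 37.350)
c(3)*L = ((-81 + 8*3)/(3*(-10 + 3)))*(3*√155) = ((⅓)*(-81 + 24)/(-7))*(3*√155) = ((⅓)*(-⅐)*(-57))*(3*√155) = 19*(3*√155)/7 = 57*√155/7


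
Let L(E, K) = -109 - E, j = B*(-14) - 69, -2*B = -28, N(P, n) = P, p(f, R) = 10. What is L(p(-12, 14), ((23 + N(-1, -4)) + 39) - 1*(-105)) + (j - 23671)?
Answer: -24055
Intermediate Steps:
B = 14 (B = -1/2*(-28) = 14)
j = -265 (j = 14*(-14) - 69 = -196 - 69 = -265)
L(p(-12, 14), ((23 + N(-1, -4)) + 39) - 1*(-105)) + (j - 23671) = (-109 - 1*10) + (-265 - 23671) = (-109 - 10) - 23936 = -119 - 23936 = -24055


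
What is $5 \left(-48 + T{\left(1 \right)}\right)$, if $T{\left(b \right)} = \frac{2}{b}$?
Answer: $-230$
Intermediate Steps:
$5 \left(-48 + T{\left(1 \right)}\right) = 5 \left(-48 + \frac{2}{1}\right) = 5 \left(-48 + 2 \cdot 1\right) = 5 \left(-48 + 2\right) = 5 \left(-46\right) = -230$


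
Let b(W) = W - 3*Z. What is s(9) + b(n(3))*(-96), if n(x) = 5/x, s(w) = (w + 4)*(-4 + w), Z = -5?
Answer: -1535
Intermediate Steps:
s(w) = (-4 + w)*(4 + w) (s(w) = (4 + w)*(-4 + w) = (-4 + w)*(4 + w))
b(W) = 15 + W (b(W) = W - 3*(-5) = W + 15 = 15 + W)
s(9) + b(n(3))*(-96) = (-16 + 9**2) + (15 + 5/3)*(-96) = (-16 + 81) + (15 + 5*(1/3))*(-96) = 65 + (15 + 5/3)*(-96) = 65 + (50/3)*(-96) = 65 - 1600 = -1535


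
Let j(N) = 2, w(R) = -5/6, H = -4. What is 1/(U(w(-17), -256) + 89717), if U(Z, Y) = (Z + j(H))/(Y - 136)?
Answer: 336/30144911 ≈ 1.1146e-5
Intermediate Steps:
w(R) = -5/6 (w(R) = -5*1/6 = -5/6)
U(Z, Y) = (2 + Z)/(-136 + Y) (U(Z, Y) = (Z + 2)/(Y - 136) = (2 + Z)/(-136 + Y))
1/(U(w(-17), -256) + 89717) = 1/((2 - 5/6)/(-136 - 256) + 89717) = 1/((7/6)/(-392) + 89717) = 1/(-1/392*7/6 + 89717) = 1/(-1/336 + 89717) = 1/(30144911/336) = 336/30144911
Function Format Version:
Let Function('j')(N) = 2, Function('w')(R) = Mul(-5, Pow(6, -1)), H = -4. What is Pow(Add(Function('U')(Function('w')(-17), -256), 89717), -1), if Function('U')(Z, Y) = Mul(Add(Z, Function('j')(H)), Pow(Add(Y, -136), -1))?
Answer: Rational(336, 30144911) ≈ 1.1146e-5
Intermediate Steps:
Function('w')(R) = Rational(-5, 6) (Function('w')(R) = Mul(-5, Rational(1, 6)) = Rational(-5, 6))
Function('U')(Z, Y) = Mul(Pow(Add(-136, Y), -1), Add(2, Z)) (Function('U')(Z, Y) = Mul(Add(Z, 2), Pow(Add(Y, -136), -1)) = Mul(Add(2, Z), Pow(Add(-136, Y), -1)) = Mul(Pow(Add(-136, Y), -1), Add(2, Z)))
Pow(Add(Function('U')(Function('w')(-17), -256), 89717), -1) = Pow(Add(Mul(Pow(Add(-136, -256), -1), Add(2, Rational(-5, 6))), 89717), -1) = Pow(Add(Mul(Pow(-392, -1), Rational(7, 6)), 89717), -1) = Pow(Add(Mul(Rational(-1, 392), Rational(7, 6)), 89717), -1) = Pow(Add(Rational(-1, 336), 89717), -1) = Pow(Rational(30144911, 336), -1) = Rational(336, 30144911)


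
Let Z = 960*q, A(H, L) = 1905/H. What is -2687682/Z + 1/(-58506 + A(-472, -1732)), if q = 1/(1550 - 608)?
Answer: -5826663044328029/2209338960 ≈ -2.6373e+6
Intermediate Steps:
q = 1/942 ≈ 0.0010616
Z = 160/157 (Z = 960*(1/942) = 160/157 ≈ 1.0191)
-2687682/Z + 1/(-58506 + A(-472, -1732)) = -2687682/160/157 + 1/(-58506 + 1905/(-472)) = -2687682*157/160 + 1/(-58506 + 1905*(-1/472)) = -210983037/80 + 1/(-58506 - 1905/472) = -210983037/80 + 1/(-27616737/472) = -210983037/80 - 472/27616737 = -5826663044328029/2209338960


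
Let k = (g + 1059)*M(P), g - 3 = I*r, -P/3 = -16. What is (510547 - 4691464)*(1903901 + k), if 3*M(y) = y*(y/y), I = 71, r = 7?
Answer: -8064340850865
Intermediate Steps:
P = 48 (P = -3*(-16) = 48)
g = 500 (g = 3 + 71*7 = 3 + 497 = 500)
M(y) = y/3 (M(y) = (y*(y/y))/3 = (y*1)/3 = y/3)
k = 24944 (k = (500 + 1059)*((⅓)*48) = 1559*16 = 24944)
(510547 - 4691464)*(1903901 + k) = (510547 - 4691464)*(1903901 + 24944) = -4180917*1928845 = -8064340850865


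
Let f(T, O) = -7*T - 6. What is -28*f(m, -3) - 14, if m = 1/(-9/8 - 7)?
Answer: 8442/65 ≈ 129.88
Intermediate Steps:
m = -8/65 (m = 1/(-9*1/8 - 7) = 1/(-9/8 - 7) = 1/(-65/8) = -8/65 ≈ -0.12308)
f(T, O) = -6 - 7*T
-28*f(m, -3) - 14 = -28*(-6 - 7*(-8/65)) - 14 = -28*(-6 + 56/65) - 14 = -28*(-334/65) - 14 = 9352/65 - 14 = 8442/65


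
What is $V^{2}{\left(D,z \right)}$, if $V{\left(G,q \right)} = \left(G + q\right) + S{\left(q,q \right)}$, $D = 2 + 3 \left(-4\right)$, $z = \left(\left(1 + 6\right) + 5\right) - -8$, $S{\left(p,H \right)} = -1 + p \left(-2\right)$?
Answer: $961$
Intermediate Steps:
$S{\left(p,H \right)} = -1 - 2 p$
$z = 20$ ($z = \left(7 + 5\right) + 8 = 12 + 8 = 20$)
$D = -10$ ($D = 2 - 12 = -10$)
$V{\left(G,q \right)} = -1 + G - q$ ($V{\left(G,q \right)} = \left(G + q\right) - \left(1 + 2 q\right) = -1 + G - q$)
$V^{2}{\left(D,z \right)} = \left(-1 - 10 - 20\right)^{2} = \left(-31\right)^{2} = 961$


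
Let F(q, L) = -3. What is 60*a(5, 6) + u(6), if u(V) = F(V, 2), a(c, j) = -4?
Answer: -243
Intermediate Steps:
u(V) = -3
60*a(5, 6) + u(6) = 60*(-4) - 3 = -240 - 3 = -243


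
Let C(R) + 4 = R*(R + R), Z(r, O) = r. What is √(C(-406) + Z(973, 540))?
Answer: √330641 ≈ 575.01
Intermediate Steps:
C(R) = -4 + 2*R² (C(R) = -4 + R*(R + R) = -4 + R*(2*R) = -4 + 2*R²)
√(C(-406) + Z(973, 540)) = √((-4 + 2*(-406)²) + 973) = √((-4 + 2*164836) + 973) = √((-4 + 329672) + 973) = √(329668 + 973) = √330641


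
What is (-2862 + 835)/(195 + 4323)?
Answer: -2027/4518 ≈ -0.44865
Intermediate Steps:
(-2862 + 835)/(195 + 4323) = -2027/4518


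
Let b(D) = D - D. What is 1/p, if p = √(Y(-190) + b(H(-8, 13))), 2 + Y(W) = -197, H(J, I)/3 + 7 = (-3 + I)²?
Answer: -I*√199/199 ≈ -0.070888*I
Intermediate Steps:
H(J, I) = -21 + 3*(-3 + I)²
Y(W) = -199 (Y(W) = -2 - 197 = -199)
b(D) = 0
p = I*√199 (p = √(-199 + 0) = √(-199) = I*√199 ≈ 14.107*I)
1/p = 1/(I*√199) = -I*√199/199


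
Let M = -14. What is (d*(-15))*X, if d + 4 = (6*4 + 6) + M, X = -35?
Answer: 6300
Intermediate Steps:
d = 12 (d = -4 + ((6*4 + 6) - 14) = -4 + ((24 + 6) - 14) = -4 + (30 - 14) = -4 + 16 = 12)
(d*(-15))*X = (12*(-15))*(-35) = -180*(-35) = 6300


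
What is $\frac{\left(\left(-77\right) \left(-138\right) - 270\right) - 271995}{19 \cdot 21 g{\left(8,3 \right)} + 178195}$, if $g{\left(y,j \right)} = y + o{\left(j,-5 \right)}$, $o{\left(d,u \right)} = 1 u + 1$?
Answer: $- \frac{261639}{179791} \approx -1.4552$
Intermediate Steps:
$o{\left(d,u \right)} = 1 + u$ ($o{\left(d,u \right)} = u + 1 = 1 + u$)
$g{\left(y,j \right)} = -4 + y$ ($g{\left(y,j \right)} = y + \left(1 - 5\right) = y - 4 = -4 + y$)
$\frac{\left(\left(-77\right) \left(-138\right) - 270\right) - 271995}{19 \cdot 21 g{\left(8,3 \right)} + 178195} = \frac{\left(\left(-77\right) \left(-138\right) - 270\right) - 271995}{19 \cdot 21 \left(-4 + 8\right) + 178195} = \frac{\left(10626 - 270\right) - 271995}{399 \cdot 4 + 178195} = \frac{10356 - 271995}{1596 + 178195} = - \frac{261639}{179791}$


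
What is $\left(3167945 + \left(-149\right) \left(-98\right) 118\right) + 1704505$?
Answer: $6595486$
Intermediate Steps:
$\left(3167945 + \left(-149\right) \left(-98\right) 118\right) + 1704505 = \left(3167945 + 14602 \cdot 118\right) + 1704505 = \left(3167945 + 1723036\right) + 1704505 = 4890981 + 1704505 = 6595486$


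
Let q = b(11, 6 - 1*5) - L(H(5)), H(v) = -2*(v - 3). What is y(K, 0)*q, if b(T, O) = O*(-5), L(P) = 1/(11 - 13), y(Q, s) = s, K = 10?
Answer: 0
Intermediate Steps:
H(v) = 6 - 2*v (H(v) = -2*(-3 + v) = 6 - 2*v)
L(P) = -1/2 (L(P) = 1/(-2) = -1/2)
b(T, O) = -5*O
q = -9/2 (q = -5*(6 - 1*5) - 1*(-1/2) = -5*(6 - 5) + 1/2 = -5*1 + 1/2 = -5 + 1/2 = -9/2 ≈ -4.5000)
y(K, 0)*q = 0*(-9/2) = 0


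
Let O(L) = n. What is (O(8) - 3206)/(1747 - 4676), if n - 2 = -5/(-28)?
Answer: 89707/82012 ≈ 1.0938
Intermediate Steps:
n = 61/28 (n = 2 - 5/(-28) = 2 - 5*(-1/28) = 2 + 5/28 = 61/28 ≈ 2.1786)
O(L) = 61/28
(O(8) - 3206)/(1747 - 4676) = (61/28 - 3206)/(1747 - 4676) = -89707/28/(-2929) = -89707/28*(-1/2929) = 89707/82012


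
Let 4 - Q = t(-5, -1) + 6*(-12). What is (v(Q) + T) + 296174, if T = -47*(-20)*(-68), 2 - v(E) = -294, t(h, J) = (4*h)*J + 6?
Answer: 232550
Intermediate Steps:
t(h, J) = 6 + 4*J*h (t(h, J) = 4*J*h + 6 = 6 + 4*J*h)
Q = 50 (Q = 4 - ((6 + 4*(-1)*(-5)) + 6*(-12)) = 4 - ((6 + 20) - 72) = 4 - (26 - 72) = 4 - 1*(-46) = 4 + 46 = 50)
v(E) = 296 (v(E) = 2 - 1*(-294) = 2 + 294 = 296)
T = -63920 (T = 940*(-68) = -63920)
(v(Q) + T) + 296174 = (296 - 63920) + 296174 = -63624 + 296174 = 232550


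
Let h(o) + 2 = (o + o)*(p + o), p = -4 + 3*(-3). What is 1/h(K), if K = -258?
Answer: 1/139834 ≈ 7.1513e-6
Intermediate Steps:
p = -13 (p = -4 - 9 = -13)
h(o) = -2 + 2*o*(-13 + o) (h(o) = -2 + (o + o)*(-13 + o) = -2 + (2*o)*(-13 + o) = -2 + 2*o*(-13 + o))
1/h(K) = 1/(-2 - 26*(-258) + 2*(-258)²) = 1/(-2 + 6708 + 2*66564) = 1/(-2 + 6708 + 133128) = 1/139834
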